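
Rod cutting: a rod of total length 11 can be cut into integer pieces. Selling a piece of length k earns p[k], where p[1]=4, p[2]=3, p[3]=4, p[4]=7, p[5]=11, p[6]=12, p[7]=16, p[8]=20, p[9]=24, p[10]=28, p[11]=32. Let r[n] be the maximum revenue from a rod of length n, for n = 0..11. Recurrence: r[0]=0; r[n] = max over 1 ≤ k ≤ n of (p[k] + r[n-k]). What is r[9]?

36

   n    0    1    2    3    4    5    6    7    8    9   10   11
r[n]    0    4    8   12   16   20   24   28   32   36   40   44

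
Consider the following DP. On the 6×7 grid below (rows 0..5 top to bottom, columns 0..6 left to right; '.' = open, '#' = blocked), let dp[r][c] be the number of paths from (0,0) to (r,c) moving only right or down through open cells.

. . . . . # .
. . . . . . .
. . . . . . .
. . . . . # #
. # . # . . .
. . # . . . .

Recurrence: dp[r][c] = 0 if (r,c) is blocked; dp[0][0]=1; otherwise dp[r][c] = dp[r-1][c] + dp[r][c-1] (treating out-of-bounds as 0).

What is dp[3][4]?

35

r\c   0   1   2   3   4   5   6
  0   1   1   1   1   1   0   0
  1   1   2   3   4   5   5   5
  2   1   3   6  10  15  20  25
  3   1   4  10  20  35   0   0
  4   1   0  10   0  35  35  35
  5   1   1   0   0  35  70 105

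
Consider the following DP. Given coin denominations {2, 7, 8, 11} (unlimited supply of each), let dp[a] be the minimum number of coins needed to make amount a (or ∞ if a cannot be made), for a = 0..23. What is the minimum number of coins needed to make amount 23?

3

 a  0  1  2  3  4  5  6  7  8  9 10 11 12 13 14 15 16 17 18 19 20 21 22 23
dp  0  -  1  -  2  -  3  1  1  2  2  1  3  2  2  2  2  3  2  2  3  3  2  3
(- denotes ∞ / unreachable)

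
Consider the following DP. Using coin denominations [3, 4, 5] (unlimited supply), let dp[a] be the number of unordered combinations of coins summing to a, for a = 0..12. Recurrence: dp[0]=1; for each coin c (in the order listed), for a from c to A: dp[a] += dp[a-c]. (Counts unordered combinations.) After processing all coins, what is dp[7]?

1

after  coin     0     1     2     3     4     5     6     7     8     9    10    11    12
          3     1     0     0     1     0     0     1     0     0     1     0     0     1
          4     1     0     0     1     1     0     1     1     1     1     1     1     2
          5     1     0     0     1     1     1     1     1     2     2     2     2     3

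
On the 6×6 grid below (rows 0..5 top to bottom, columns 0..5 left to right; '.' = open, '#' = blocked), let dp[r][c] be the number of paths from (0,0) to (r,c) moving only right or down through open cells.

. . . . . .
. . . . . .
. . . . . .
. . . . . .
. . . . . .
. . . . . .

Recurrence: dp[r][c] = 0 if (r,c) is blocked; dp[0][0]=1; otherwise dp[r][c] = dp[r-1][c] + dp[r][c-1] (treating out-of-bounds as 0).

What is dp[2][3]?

r\c   0   1   2   3   4   5
  0   1   1   1   1   1   1
  1   1   2   3   4   5   6
  2   1   3   6  10  15  21
  3   1   4  10  20  35  56
  4   1   5  15  35  70 126
  5   1   6  21  56 126 252

10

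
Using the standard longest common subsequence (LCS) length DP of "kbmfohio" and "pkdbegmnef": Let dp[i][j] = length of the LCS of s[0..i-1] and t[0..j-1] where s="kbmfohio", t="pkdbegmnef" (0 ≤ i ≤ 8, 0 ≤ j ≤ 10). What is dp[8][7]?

3

   ''  p  k  d  b  e  g  m  n  e  f
''  0  0  0  0  0  0  0  0  0  0  0
 k  0  0  1  1  1  1  1  1  1  1  1
 b  0  0  1  1  2  2  2  2  2  2  2
 m  0  0  1  1  2  2  2  3  3  3  3
 f  0  0  1  1  2  2  2  3  3  3  4
 o  0  0  1  1  2  2  2  3  3  3  4
 h  0  0  1  1  2  2  2  3  3  3  4
 i  0  0  1  1  2  2  2  3  3  3  4
 o  0  0  1  1  2  2  2  3  3  3  4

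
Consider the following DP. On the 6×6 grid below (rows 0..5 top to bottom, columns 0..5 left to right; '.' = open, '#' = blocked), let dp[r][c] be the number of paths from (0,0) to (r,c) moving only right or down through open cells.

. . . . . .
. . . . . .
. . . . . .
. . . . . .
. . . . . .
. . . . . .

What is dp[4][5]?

r\c   0   1   2   3   4   5
  0   1   1   1   1   1   1
  1   1   2   3   4   5   6
  2   1   3   6  10  15  21
  3   1   4  10  20  35  56
  4   1   5  15  35  70 126
  5   1   6  21  56 126 252

126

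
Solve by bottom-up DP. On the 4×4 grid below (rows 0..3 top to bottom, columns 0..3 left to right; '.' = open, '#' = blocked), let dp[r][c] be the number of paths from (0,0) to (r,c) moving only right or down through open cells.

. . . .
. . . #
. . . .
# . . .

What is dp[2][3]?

6

r\c   0   1   2   3
  0   1   1   1   1
  1   1   2   3   0
  2   1   3   6   6
  3   0   3   9  15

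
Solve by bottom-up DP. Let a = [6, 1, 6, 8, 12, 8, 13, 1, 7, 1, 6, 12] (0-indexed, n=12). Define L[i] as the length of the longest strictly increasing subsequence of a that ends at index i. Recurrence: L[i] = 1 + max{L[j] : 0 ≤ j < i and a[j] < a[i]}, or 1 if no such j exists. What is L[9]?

   i    0    1    2    3    4    5    6    7    8    9   10   11
a[i]    6    1    6    8   12    8   13    1    7    1    6   12
L[i]    1    1    2    3    4    3    5    1    3    1    2    4

1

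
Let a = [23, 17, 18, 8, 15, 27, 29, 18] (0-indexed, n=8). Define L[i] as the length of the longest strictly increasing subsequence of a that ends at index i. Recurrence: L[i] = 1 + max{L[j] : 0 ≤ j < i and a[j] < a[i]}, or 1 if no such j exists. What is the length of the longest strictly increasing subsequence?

   i    0    1    2    3    4    5    6    7
a[i]   23   17   18    8   15   27   29   18
L[i]    1    1    2    1    2    3    4    3

4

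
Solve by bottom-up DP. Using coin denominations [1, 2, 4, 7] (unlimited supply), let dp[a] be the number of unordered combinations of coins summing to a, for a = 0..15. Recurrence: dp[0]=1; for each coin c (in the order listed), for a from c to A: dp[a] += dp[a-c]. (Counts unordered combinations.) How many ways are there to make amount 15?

30

after  coin     0     1     2     3     4     5     6     7     8     9    10    11    12    13    14    15
          1     1     1     1     1     1     1     1     1     1     1     1     1     1     1     1     1
          2     1     1     2     2     3     3     4     4     5     5     6     6     7     7     8     8
          4     1     1     2     2     4     4     6     6     9     9    12    12    16    16    20    20
          7     1     1     2     2     4     4     6     7    10    11    14    16    20    22    27    30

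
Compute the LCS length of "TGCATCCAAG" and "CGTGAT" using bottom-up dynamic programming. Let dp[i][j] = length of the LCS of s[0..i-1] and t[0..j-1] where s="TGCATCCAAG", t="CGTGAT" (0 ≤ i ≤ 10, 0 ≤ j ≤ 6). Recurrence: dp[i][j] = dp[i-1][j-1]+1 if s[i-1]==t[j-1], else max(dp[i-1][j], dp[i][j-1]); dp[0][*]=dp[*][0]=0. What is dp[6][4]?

2

   ''  C  G  T  G  A  T
''  0  0  0  0  0  0  0
 T  0  0  0  1  1  1  1
 G  0  0  1  1  2  2  2
 C  0  1  1  1  2  2  2
 A  0  1  1  1  2  3  3
 T  0  1  1  2  2  3  4
 C  0  1  1  2  2  3  4
 C  0  1  1  2  2  3  4
 A  0  1  1  2  2  3  4
 A  0  1  1  2  2  3  4
 G  0  1  2  2  3  3  4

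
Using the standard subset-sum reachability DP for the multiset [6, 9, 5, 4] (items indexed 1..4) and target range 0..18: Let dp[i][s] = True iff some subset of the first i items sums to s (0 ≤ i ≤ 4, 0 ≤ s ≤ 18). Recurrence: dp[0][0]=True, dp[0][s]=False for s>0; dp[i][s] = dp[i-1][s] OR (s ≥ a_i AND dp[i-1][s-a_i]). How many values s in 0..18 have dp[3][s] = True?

i\s   0   1   2   3   4   5   6   7   8   9  10  11  12  13  14  15  16  17  18
  0   T   F   F   F   F   F   F   F   F   F   F   F   F   F   F   F   F   F   F
  1   T   F   F   F   F   F   T   F   F   F   F   F   F   F   F   F   F   F   F
  2   T   F   F   F   F   F   T   F   F   T   F   F   F   F   F   T   F   F   F
  3   T   F   F   F   F   T   T   F   F   T   F   T   F   F   T   T   F   F   F
  4   T   F   F   F   T   T   T   F   F   T   T   T   F   T   T   T   F   F   T

7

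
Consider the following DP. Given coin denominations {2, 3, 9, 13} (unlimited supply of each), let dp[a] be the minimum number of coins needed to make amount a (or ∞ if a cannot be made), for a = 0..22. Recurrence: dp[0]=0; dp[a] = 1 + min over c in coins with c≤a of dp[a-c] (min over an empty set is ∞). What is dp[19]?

 a  0  1  2  3  4  5  6  7  8  9 10 11 12 13 14 15 16 17 18 19 20 21 22
dp  0  -  1  1  2  2  2  3  3  1  4  2  2  1  3  2  2  3  2  3  3  3  2
(- denotes ∞ / unreachable)

3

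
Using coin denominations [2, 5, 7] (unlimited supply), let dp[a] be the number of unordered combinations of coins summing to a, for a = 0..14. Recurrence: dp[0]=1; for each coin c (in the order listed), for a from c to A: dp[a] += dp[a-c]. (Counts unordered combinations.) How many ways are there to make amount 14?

4

after  coin     0     1     2     3     4     5     6     7     8     9    10    11    12    13    14
          2     1     0     1     0     1     0     1     0     1     0     1     0     1     0     1
          5     1     0     1     0     1     1     1     1     1     1     2     1     2     1     2
          7     1     0     1     0     1     1     1     2     1     2     2     2     3     2     4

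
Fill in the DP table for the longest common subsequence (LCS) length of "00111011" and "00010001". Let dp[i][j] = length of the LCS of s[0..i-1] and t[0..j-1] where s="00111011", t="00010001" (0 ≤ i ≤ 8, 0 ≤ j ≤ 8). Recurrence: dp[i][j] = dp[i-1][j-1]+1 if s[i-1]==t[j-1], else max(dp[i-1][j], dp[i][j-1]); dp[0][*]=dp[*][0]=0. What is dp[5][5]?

   ''  0  0  0  1  0  0  0  1
''  0  0  0  0  0  0  0  0  0
 0  0  1  1  1  1  1  1  1  1
 0  0  1  2  2  2  2  2  2  2
 1  0  1  2  2  3  3  3  3  3
 1  0  1  2  2  3  3  3  3  4
 1  0  1  2  2  3  3  3  3  4
 0  0  1  2  3  3  4  4  4  4
 1  0  1  2  3  4  4  4  4  5
 1  0  1  2  3  4  4  4  4  5

3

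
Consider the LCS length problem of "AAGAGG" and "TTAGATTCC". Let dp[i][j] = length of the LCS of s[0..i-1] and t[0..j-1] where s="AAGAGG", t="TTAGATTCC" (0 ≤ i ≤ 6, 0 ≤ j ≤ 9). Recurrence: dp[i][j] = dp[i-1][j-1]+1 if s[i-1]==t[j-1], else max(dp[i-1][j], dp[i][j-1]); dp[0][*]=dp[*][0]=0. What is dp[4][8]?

   ''  T  T  A  G  A  T  T  C  C
''  0  0  0  0  0  0  0  0  0  0
 A  0  0  0  1  1  1  1  1  1  1
 A  0  0  0  1  1  2  2  2  2  2
 G  0  0  0  1  2  2  2  2  2  2
 A  0  0  0  1  2  3  3  3  3  3
 G  0  0  0  1  2  3  3  3  3  3
 G  0  0  0  1  2  3  3  3  3  3

3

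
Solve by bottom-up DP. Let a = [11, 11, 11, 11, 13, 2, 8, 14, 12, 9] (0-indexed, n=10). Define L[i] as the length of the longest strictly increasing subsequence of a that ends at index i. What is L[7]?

3

   i    0    1    2    3    4    5    6    7    8    9
a[i]   11   11   11   11   13    2    8   14   12    9
L[i]    1    1    1    1    2    1    2    3    3    3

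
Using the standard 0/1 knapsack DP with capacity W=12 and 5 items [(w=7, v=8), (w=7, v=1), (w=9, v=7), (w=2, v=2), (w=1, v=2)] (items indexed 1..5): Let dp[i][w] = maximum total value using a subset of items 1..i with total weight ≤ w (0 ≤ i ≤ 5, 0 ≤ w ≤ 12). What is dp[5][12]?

i\w   0   1   2   3   4   5   6   7   8   9  10  11  12
  0   0   0   0   0   0   0   0   0   0   0   0   0   0
  1   0   0   0   0   0   0   0   8   8   8   8   8   8
  2   0   0   0   0   0   0   0   8   8   8   8   8   8
  3   0   0   0   0   0   0   0   8   8   8   8   8   8
  4   0   0   2   2   2   2   2   8   8  10  10  10  10
  5   0   2   2   4   4   4   4   8  10  10  12  12  12

12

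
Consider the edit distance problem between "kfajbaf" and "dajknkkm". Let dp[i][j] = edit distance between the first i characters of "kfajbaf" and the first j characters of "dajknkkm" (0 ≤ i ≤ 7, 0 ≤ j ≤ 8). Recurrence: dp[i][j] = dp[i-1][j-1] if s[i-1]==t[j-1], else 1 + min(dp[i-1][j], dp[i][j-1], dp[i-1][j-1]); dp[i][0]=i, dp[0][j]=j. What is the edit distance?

   ''  d  a  j  k  n  k  k  m
''  0  1  2  3  4  5  6  7  8
 k  1  1  2  3  3  4  5  6  7
 f  2  2  2  3  4  4  5  6  7
 a  3  3  2  3  4  5  5  6  7
 j  4  4  3  2  3  4  5  6  7
 b  5  5  4  3  3  4  5  6  7
 a  6  6  5  4  4  4  5  6  7
 f  7  7  6  5  5  5  5  6  7

7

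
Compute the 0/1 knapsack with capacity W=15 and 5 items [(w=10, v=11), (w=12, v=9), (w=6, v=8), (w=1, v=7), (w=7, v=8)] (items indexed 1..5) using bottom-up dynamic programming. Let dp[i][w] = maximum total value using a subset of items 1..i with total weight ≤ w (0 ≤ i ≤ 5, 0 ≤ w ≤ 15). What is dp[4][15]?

18

i\w   0   1   2   3   4   5   6   7   8   9  10  11  12  13  14  15
  0   0   0   0   0   0   0   0   0   0   0   0   0   0   0   0   0
  1   0   0   0   0   0   0   0   0   0   0  11  11  11  11  11  11
  2   0   0   0   0   0   0   0   0   0   0  11  11  11  11  11  11
  3   0   0   0   0   0   0   8   8   8   8  11  11  11  11  11  11
  4   0   7   7   7   7   7   8  15  15  15  15  18  18  18  18  18
  5   0   7   7   7   7   7   8  15  15  15  15  18  18  18  23  23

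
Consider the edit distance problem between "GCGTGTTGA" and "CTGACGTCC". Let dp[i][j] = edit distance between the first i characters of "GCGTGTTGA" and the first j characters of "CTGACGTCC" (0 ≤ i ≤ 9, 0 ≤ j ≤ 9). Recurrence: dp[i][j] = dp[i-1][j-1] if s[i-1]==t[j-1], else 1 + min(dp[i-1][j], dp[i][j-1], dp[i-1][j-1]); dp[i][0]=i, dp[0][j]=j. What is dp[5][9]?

5

   ''  C  T  G  A  C  G  T  C  C
''  0  1  2  3  4  5  6  7  8  9
 G  1  1  2  2  3  4  5  6  7  8
 C  2  1  2  3  3  3  4  5  6  7
 G  3  2  2  2  3  4  3  4  5  6
 T  4  3  2  3  3  4  4  3  4  5
 G  5  4  3  2  3  4  4  4  4  5
 T  6  5  4  3  3  4  5  4  5  5
 T  7  6  5  4  4  4  5  5  5  6
 G  8  7  6  5  5  5  4  5  6  6
 A  9  8  7  6  5  6  5  5  6  7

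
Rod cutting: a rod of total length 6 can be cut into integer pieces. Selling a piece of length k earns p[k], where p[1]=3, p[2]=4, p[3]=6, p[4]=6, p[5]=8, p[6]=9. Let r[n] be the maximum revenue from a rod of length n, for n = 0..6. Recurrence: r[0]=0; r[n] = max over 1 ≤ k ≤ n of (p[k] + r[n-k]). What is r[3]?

   n    0    1    2    3    4    5    6
r[n]    0    3    6    9   12   15   18

9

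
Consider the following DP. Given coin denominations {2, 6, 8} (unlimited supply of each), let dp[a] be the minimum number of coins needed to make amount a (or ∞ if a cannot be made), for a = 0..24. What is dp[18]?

 a  0  1  2  3  4  5  6  7  8  9 10 11 12 13 14 15 16 17 18 19 20 21 22 23 24
dp  0  -  1  -  2  -  1  -  1  -  2  -  2  -  2  -  2  -  3  -  3  -  3  -  3
(- denotes ∞ / unreachable)

3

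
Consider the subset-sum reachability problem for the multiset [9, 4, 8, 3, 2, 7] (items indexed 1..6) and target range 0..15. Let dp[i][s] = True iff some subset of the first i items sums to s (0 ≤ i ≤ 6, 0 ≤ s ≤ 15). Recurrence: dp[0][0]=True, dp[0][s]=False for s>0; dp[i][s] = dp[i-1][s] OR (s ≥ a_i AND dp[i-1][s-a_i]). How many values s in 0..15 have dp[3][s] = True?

6

i\s   0   1   2   3   4   5   6   7   8   9  10  11  12  13  14  15
  0   T   F   F   F   F   F   F   F   F   F   F   F   F   F   F   F
  1   T   F   F   F   F   F   F   F   F   T   F   F   F   F   F   F
  2   T   F   F   F   T   F   F   F   F   T   F   F   F   T   F   F
  3   T   F   F   F   T   F   F   F   T   T   F   F   T   T   F   F
  4   T   F   F   T   T   F   F   T   T   T   F   T   T   T   F   T
  5   T   F   T   T   T   T   T   T   T   T   T   T   T   T   T   T
  6   T   F   T   T   T   T   T   T   T   T   T   T   T   T   T   T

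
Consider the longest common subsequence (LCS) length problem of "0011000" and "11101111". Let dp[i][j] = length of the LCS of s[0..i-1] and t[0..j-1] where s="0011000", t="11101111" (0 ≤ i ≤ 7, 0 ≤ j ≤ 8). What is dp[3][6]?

2

   ''  1  1  1  0  1  1  1  1
''  0  0  0  0  0  0  0  0  0
 0  0  0  0  0  1  1  1  1  1
 0  0  0  0  0  1  1  1  1  1
 1  0  1  1  1  1  2  2  2  2
 1  0  1  2  2  2  2  3  3  3
 0  0  1  2  2  3  3  3  3  3
 0  0  1  2  2  3  3  3  3  3
 0  0  1  2  2  3  3  3  3  3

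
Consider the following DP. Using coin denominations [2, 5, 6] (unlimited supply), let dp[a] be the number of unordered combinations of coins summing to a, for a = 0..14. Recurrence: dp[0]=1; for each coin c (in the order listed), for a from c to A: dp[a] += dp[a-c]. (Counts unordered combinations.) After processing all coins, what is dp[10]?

after  coin     0     1     2     3     4     5     6     7     8     9    10    11    12    13    14
          2     1     0     1     0     1     0     1     0     1     0     1     0     1     0     1
          5     1     0     1     0     1     1     1     1     1     1     2     1     2     1     2
          6     1     0     1     0     1     1     2     1     2     1     3     2     4     2     4

3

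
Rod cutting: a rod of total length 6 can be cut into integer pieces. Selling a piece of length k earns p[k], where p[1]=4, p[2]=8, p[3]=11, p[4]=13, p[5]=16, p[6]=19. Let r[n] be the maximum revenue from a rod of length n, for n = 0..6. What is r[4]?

16

   n    0    1    2    3    4    5    6
r[n]    0    4    8   12   16   20   24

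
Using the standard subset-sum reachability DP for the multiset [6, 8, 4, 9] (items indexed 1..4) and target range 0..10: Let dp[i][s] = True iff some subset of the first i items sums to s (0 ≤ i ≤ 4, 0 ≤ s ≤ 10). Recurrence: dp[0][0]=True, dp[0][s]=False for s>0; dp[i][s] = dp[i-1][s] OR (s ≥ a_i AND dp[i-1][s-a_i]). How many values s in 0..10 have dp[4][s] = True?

6

i\s   0   1   2   3   4   5   6   7   8   9  10
  0   T   F   F   F   F   F   F   F   F   F   F
  1   T   F   F   F   F   F   T   F   F   F   F
  2   T   F   F   F   F   F   T   F   T   F   F
  3   T   F   F   F   T   F   T   F   T   F   T
  4   T   F   F   F   T   F   T   F   T   T   T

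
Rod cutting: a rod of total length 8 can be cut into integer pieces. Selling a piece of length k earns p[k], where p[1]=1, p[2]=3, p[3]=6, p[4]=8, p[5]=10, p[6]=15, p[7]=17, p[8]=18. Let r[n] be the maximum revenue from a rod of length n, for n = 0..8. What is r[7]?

   n    0    1    2    3    4    5    6    7    8
r[n]    0    1    3    6    8   10   15   17   18

17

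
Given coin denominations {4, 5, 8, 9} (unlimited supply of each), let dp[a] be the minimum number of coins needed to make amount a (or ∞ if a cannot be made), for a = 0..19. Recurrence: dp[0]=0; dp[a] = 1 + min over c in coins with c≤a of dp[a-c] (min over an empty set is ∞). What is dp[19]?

 a  0  1  2  3  4  5  6  7  8  9 10 11 12 13 14 15 16 17 18 19
dp  0  -  -  -  1  1  -  -  1  1  2  -  2  2  2  3  2  2  2  3
(- denotes ∞ / unreachable)

3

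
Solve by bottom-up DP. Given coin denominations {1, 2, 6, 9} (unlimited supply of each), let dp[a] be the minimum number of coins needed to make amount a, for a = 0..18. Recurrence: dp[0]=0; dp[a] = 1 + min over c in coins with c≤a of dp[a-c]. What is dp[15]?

2

 a  0  1  2  3  4  5  6  7  8  9 10 11 12 13 14 15 16 17 18
dp  0  1  1  2  2  3  1  2  2  1  2  2  2  3  3  2  3  3  2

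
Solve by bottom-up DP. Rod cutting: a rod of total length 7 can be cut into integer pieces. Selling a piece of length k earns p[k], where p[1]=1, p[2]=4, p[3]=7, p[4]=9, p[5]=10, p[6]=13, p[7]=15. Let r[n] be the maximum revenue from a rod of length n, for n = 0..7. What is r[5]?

   n    0    1    2    3    4    5    6    7
r[n]    0    1    4    7    9   11   14   16

11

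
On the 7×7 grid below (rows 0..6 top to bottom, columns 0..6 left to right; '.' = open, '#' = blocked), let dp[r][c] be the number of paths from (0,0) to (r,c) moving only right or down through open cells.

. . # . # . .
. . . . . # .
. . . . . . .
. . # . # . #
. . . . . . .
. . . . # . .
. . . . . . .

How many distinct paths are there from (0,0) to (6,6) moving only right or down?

104

r\c   0   1   2   3   4   5   6
  0   1   1   0   0   0   0   0
  1   1   2   2   2   2   0   0
  2   1   3   5   7   9   9   9
  3   1   4   0   7   0   9   0
  4   1   5   5  12  12  21  21
  5   1   6  11  23   0  21  42
  6   1   7  18  41  41  62 104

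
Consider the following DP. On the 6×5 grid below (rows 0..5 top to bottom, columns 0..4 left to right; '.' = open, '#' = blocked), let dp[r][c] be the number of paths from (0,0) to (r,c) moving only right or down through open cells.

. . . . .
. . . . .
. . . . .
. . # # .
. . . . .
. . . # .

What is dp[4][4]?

20

r\c   0   1   2   3   4
  0   1   1   1   1   1
  1   1   2   3   4   5
  2   1   3   6  10  15
  3   1   4   0   0  15
  4   1   5   5   5  20
  5   1   6  11   0  20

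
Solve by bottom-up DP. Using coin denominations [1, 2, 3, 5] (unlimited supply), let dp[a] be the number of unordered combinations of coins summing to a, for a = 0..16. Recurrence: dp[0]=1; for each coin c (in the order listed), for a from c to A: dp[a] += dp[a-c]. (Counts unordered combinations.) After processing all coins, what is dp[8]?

13

after  coin     0     1     2     3     4     5     6     7     8     9    10    11    12    13    14    15    16
          1     1     1     1     1     1     1     1     1     1     1     1     1     1     1     1     1     1
          2     1     1     2     2     3     3     4     4     5     5     6     6     7     7     8     8     9
          3     1     1     2     3     4     5     7     8    10    12    14    16    19    21    24    27    30
          5     1     1     2     3     4     6     8    10    13    16    20    24    29    34    40    47    54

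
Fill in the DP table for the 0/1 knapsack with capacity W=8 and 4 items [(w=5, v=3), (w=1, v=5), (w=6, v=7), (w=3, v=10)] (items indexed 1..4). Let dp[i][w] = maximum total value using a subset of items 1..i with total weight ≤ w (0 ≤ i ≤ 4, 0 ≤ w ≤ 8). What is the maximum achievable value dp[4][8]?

i\w   0   1   2   3   4   5   6   7   8
  0   0   0   0   0   0   0   0   0   0
  1   0   0   0   0   0   3   3   3   3
  2   0   5   5   5   5   5   8   8   8
  3   0   5   5   5   5   5   8  12  12
  4   0   5   5  10  15  15  15  15  15

15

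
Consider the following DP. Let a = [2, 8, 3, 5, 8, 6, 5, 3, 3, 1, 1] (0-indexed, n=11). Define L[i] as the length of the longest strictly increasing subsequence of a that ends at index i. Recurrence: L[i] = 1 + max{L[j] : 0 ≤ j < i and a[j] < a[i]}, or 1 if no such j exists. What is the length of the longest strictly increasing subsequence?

   i    0    1    2    3    4    5    6    7    8    9   10
a[i]    2    8    3    5    8    6    5    3    3    1    1
L[i]    1    2    2    3    4    4    3    2    2    1    1

4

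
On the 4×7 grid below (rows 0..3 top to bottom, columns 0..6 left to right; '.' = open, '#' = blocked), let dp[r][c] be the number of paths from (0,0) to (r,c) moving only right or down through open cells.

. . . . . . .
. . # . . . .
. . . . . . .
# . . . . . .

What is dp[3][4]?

r\c   0   1   2   3   4   5   6
  0   1   1   1   1   1   1   1
  1   1   2   0   1   2   3   4
  2   1   3   3   4   6   9  13
  3   0   3   6  10  16  25  38

16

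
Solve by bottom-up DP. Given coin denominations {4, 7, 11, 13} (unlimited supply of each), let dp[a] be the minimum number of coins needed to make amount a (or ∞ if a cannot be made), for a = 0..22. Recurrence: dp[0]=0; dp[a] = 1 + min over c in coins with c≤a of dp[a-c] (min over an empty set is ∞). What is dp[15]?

 a  0  1  2  3  4  5  6  7  8  9 10 11 12 13 14 15 16 17 18 19 20 21 22
dp  0  -  -  -  1  -  -  1  2  -  -  1  3  1  2  2  4  2  2  3  2  3  2
(- denotes ∞ / unreachable)

2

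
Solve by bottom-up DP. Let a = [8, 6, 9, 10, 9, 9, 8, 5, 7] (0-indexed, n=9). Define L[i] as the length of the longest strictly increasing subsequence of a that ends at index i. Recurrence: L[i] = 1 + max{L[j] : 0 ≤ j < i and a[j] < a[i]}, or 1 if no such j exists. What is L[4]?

2

   i    0    1    2    3    4    5    6    7    8
a[i]    8    6    9   10    9    9    8    5    7
L[i]    1    1    2    3    2    2    2    1    2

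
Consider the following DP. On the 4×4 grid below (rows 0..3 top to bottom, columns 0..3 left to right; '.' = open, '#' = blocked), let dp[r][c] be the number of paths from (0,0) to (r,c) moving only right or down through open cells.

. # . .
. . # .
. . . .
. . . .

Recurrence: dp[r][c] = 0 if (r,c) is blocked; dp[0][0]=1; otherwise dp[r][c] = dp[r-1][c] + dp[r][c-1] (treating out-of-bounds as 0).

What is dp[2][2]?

2

r\c   0   1   2   3
  0   1   0   0   0
  1   1   1   0   0
  2   1   2   2   2
  3   1   3   5   7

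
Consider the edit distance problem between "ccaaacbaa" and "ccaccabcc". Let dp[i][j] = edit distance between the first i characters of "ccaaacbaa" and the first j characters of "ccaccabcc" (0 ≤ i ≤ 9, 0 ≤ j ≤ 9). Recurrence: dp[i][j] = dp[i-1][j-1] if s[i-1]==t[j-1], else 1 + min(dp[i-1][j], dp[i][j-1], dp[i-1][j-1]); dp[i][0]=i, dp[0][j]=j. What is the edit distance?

5

   ''  c  c  a  c  c  a  b  c  c
''  0  1  2  3  4  5  6  7  8  9
 c  1  0  1  2  3  4  5  6  7  8
 c  2  1  0  1  2  3  4  5  6  7
 a  3  2  1  0  1  2  3  4  5  6
 a  4  3  2  1  1  2  2  3  4  5
 a  5  4  3  2  2  2  2  3  4  5
 c  6  5  4  3  2  2  3  3  3  4
 b  7  6  5  4  3  3  3  3  4  4
 a  8  7  6  5  4  4  3  4  4  5
 a  9  8  7  6  5  5  4  4  5  5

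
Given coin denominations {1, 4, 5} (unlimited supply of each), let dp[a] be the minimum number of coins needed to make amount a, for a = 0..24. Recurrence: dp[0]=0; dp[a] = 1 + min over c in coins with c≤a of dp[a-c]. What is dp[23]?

5

 a  0  1  2  3  4  5  6  7  8  9 10 11 12 13 14 15 16 17 18 19 20 21 22 23 24
dp  0  1  2  3  1  1  2  3  2  2  2  3  3  3  3  3  4  4  4  4  4  5  5  5  5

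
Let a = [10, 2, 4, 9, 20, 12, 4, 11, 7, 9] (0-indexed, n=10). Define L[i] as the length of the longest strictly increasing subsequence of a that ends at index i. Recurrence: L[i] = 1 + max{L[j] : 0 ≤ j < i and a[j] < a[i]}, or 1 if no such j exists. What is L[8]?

   i    0    1    2    3    4    5    6    7    8    9
a[i]   10    2    4    9   20   12    4   11    7    9
L[i]    1    1    2    3    4    4    2    4    3    4

3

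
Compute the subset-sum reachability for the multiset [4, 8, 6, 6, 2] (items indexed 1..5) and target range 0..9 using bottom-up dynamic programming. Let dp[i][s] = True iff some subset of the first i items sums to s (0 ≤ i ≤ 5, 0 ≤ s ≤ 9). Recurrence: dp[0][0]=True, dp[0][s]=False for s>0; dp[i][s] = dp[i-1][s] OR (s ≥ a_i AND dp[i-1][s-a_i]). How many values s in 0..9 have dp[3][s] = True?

4

i\s   0   1   2   3   4   5   6   7   8   9
  0   T   F   F   F   F   F   F   F   F   F
  1   T   F   F   F   T   F   F   F   F   F
  2   T   F   F   F   T   F   F   F   T   F
  3   T   F   F   F   T   F   T   F   T   F
  4   T   F   F   F   T   F   T   F   T   F
  5   T   F   T   F   T   F   T   F   T   F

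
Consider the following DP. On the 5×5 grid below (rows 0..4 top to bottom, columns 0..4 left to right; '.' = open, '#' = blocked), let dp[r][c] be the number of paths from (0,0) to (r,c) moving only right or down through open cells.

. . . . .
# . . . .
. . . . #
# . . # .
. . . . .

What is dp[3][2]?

4

r\c   0   1   2   3   4
  0   1   1   1   1   1
  1   0   1   2   3   4
  2   0   1   3   6   0
  3   0   1   4   0   0
  4   0   1   5   5   5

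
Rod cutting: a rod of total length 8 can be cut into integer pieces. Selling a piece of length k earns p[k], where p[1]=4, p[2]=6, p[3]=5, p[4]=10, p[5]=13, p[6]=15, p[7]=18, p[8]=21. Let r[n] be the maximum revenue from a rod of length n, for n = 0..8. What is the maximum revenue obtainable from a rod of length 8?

   n    0    1    2    3    4    5    6    7    8
r[n]    0    4    8   12   16   20   24   28   32

32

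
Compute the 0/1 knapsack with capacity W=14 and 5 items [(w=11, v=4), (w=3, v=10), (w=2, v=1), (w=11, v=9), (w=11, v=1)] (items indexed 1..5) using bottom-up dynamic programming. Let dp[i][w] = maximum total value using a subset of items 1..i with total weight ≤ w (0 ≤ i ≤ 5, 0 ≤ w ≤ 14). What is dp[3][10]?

11

i\w   0   1   2   3   4   5   6   7   8   9  10  11  12  13  14
  0   0   0   0   0   0   0   0   0   0   0   0   0   0   0   0
  1   0   0   0   0   0   0   0   0   0   0   0   4   4   4   4
  2   0   0   0  10  10  10  10  10  10  10  10  10  10  10  14
  3   0   0   1  10  10  11  11  11  11  11  11  11  11  11  14
  4   0   0   1  10  10  11  11  11  11  11  11  11  11  11  19
  5   0   0   1  10  10  11  11  11  11  11  11  11  11  11  19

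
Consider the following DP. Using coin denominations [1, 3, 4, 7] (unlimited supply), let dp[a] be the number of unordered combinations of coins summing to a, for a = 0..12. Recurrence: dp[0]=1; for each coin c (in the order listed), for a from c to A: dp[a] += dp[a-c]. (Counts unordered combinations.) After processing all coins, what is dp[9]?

after  coin     0     1     2     3     4     5     6     7     8     9    10    11    12
          1     1     1     1     1     1     1     1     1     1     1     1     1     1
          3     1     1     1     2     2     2     3     3     3     4     4     4     5
          4     1     1     1     2     3     3     4     5     6     7     8     9    11
          7     1     1     1     2     3     3     4     6     7     8    10    12    14

8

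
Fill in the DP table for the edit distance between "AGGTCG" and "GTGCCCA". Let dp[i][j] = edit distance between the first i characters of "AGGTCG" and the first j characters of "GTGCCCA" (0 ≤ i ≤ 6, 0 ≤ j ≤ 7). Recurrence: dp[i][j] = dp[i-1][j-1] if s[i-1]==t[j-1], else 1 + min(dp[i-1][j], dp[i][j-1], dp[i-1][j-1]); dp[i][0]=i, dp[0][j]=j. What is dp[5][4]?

3

   ''  G  T  G  C  C  C  A
''  0  1  2  3  4  5  6  7
 A  1  1  2  3  4  5  6  6
 G  2  1  2  2  3  4  5  6
 G  3  2  2  2  3  4  5  6
 T  4  3  2  3  3  4  5  6
 C  5  4  3  3  3  3  4  5
 G  6  5  4  3  4  4  4  5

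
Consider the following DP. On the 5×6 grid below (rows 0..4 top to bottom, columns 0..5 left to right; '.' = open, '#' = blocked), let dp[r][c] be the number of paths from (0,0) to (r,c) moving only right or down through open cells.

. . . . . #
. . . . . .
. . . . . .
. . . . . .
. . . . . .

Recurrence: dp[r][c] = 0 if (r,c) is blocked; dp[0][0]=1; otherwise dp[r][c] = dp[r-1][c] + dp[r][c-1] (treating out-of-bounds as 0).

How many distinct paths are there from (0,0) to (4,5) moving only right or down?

r\c   0   1   2   3   4   5
  0   1   1   1   1   1   0
  1   1   2   3   4   5   5
  2   1   3   6  10  15  20
  3   1   4  10  20  35  55
  4   1   5  15  35  70 125

125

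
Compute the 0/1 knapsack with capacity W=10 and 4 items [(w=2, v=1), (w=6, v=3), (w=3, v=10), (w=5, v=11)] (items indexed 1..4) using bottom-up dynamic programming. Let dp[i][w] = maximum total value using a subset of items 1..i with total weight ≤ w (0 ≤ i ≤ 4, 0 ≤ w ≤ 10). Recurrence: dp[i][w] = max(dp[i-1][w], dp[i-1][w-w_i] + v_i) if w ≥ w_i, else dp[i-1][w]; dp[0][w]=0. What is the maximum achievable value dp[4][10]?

i\w   0   1   2   3   4   5   6   7   8   9  10
  0   0   0   0   0   0   0   0   0   0   0   0
  1   0   0   1   1   1   1   1   1   1   1   1
  2   0   0   1   1   1   1   3   3   4   4   4
  3   0   0   1  10  10  11  11  11  11  13  13
  4   0   0   1  10  10  11  11  12  21  21  22

22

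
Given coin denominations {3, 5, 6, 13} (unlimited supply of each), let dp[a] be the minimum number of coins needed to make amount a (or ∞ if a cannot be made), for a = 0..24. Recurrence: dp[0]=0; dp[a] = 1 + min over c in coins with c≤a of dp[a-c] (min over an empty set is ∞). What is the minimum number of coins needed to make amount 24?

3

 a  0  1  2  3  4  5  6  7  8  9 10 11 12 13 14 15 16 17 18 19 20 21 22 23 24
dp  0  -  -  1  -  1  1  -  2  2  2  2  2  1  3  3  2  3  2  2  4  3  3  3  3
(- denotes ∞ / unreachable)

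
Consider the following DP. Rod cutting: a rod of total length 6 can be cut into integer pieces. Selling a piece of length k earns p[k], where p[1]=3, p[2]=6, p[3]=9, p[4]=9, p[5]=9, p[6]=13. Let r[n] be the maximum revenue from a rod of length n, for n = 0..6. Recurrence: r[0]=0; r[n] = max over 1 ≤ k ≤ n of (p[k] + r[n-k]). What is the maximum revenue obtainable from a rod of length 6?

   n    0    1    2    3    4    5    6
r[n]    0    3    6    9   12   15   18

18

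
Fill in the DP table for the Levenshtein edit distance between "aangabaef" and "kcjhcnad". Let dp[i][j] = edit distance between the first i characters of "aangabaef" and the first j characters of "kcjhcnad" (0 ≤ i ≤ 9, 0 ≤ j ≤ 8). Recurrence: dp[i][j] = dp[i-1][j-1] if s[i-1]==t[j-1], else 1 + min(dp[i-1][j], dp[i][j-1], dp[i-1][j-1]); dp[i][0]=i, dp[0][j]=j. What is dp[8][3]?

8

   ''  k  c  j  h  c  n  a  d
''  0  1  2  3  4  5  6  7  8
 a  1  1  2  3  4  5  6  6  7
 a  2  2  2  3  4  5  6  6  7
 n  3  3  3  3  4  5  5  6  7
 g  4  4  4  4  4  5  6  6  7
 a  5  5  5  5  5  5  6  6  7
 b  6  6  6  6  6  6  6  7  7
 a  7  7  7  7  7  7  7  6  7
 e  8  8  8  8  8  8  8  7  7
 f  9  9  9  9  9  9  9  8  8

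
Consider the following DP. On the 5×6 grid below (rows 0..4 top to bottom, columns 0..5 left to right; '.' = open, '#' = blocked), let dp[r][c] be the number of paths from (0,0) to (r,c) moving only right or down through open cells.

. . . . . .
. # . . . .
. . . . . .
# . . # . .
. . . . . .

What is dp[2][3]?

4

r\c   0   1   2   3   4   5
  0   1   1   1   1   1   1
  1   1   0   1   2   3   4
  2   1   1   2   4   7  11
  3   0   1   3   0   7  18
  4   0   1   4   4  11  29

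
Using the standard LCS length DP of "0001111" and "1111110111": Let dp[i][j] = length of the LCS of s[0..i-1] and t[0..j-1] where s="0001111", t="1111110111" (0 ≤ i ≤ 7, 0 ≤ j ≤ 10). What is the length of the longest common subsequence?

4

   ''  1  1  1  1  1  1  0  1  1  1
''  0  0  0  0  0  0  0  0  0  0  0
 0  0  0  0  0  0  0  0  1  1  1  1
 0  0  0  0  0  0  0  0  1  1  1  1
 0  0  0  0  0  0  0  0  1  1  1  1
 1  0  1  1  1  1  1  1  1  2  2  2
 1  0  1  2  2  2  2  2  2  2  3  3
 1  0  1  2  3  3  3  3  3  3  3  4
 1  0  1  2  3  4  4  4  4  4  4  4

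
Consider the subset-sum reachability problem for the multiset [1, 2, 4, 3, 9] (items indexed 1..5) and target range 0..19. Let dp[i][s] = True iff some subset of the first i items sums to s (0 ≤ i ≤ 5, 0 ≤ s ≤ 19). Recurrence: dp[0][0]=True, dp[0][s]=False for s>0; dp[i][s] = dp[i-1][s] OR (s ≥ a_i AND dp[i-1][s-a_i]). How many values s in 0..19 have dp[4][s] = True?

i\s   0   1   2   3   4   5   6   7   8   9  10  11  12  13  14  15  16  17  18  19
  0   T   F   F   F   F   F   F   F   F   F   F   F   F   F   F   F   F   F   F   F
  1   T   T   F   F   F   F   F   F   F   F   F   F   F   F   F   F   F   F   F   F
  2   T   T   T   T   F   F   F   F   F   F   F   F   F   F   F   F   F   F   F   F
  3   T   T   T   T   T   T   T   T   F   F   F   F   F   F   F   F   F   F   F   F
  4   T   T   T   T   T   T   T   T   T   T   T   F   F   F   F   F   F   F   F   F
  5   T   T   T   T   T   T   T   T   T   T   T   T   T   T   T   T   T   T   T   T

11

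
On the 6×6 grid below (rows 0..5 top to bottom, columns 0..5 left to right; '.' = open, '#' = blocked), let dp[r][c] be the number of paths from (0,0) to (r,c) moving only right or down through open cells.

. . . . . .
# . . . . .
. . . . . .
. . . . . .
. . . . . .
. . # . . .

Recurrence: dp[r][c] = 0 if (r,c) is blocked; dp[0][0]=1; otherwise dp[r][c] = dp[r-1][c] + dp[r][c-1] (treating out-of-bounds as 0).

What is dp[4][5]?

r\c   0   1   2   3   4   5
  0   1   1   1   1   1   1
  1   0   1   2   3   4   5
  2   0   1   3   6  10  15
  3   0   1   4  10  20  35
  4   0   1   5  15  35  70
  5   0   1   0  15  50 120

70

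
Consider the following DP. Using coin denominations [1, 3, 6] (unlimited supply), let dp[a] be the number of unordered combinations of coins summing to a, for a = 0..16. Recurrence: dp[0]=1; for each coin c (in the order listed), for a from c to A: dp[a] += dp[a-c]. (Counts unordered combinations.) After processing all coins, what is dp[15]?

12

after  coin     0     1     2     3     4     5     6     7     8     9    10    11    12    13    14    15    16
          1     1     1     1     1     1     1     1     1     1     1     1     1     1     1     1     1     1
          3     1     1     1     2     2     2     3     3     3     4     4     4     5     5     5     6     6
          6     1     1     1     2     2     2     4     4     4     6     6     6     9     9     9    12    12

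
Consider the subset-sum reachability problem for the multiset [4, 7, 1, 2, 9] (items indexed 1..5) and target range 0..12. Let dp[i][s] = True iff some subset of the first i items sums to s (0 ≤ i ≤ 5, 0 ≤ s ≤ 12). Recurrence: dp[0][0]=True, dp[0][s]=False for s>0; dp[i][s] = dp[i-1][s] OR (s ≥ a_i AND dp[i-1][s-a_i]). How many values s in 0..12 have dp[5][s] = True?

13

i\s   0   1   2   3   4   5   6   7   8   9  10  11  12
  0   T   F   F   F   F   F   F   F   F   F   F   F   F
  1   T   F   F   F   T   F   F   F   F   F   F   F   F
  2   T   F   F   F   T   F   F   T   F   F   F   T   F
  3   T   T   F   F   T   T   F   T   T   F   F   T   T
  4   T   T   T   T   T   T   T   T   T   T   T   T   T
  5   T   T   T   T   T   T   T   T   T   T   T   T   T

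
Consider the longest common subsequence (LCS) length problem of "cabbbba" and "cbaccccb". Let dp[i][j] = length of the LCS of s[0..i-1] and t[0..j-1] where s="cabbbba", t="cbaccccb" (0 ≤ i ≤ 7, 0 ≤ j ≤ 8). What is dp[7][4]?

3

   ''  c  b  a  c  c  c  c  b
''  0  0  0  0  0  0  0  0  0
 c  0  1  1  1  1  1  1  1  1
 a  0  1  1  2  2  2  2  2  2
 b  0  1  2  2  2  2  2  2  3
 b  0  1  2  2  2  2  2  2  3
 b  0  1  2  2  2  2  2  2  3
 b  0  1  2  2  2  2  2  2  3
 a  0  1  2  3  3  3  3  3  3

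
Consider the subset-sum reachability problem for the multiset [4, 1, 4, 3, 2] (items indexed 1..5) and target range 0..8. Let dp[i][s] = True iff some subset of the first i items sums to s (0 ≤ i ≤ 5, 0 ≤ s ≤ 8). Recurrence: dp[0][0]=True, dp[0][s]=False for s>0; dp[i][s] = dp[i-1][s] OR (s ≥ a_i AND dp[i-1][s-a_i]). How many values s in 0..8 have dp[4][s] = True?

7

i\s   0   1   2   3   4   5   6   7   8
  0   T   F   F   F   F   F   F   F   F
  1   T   F   F   F   T   F   F   F   F
  2   T   T   F   F   T   T   F   F   F
  3   T   T   F   F   T   T   F   F   T
  4   T   T   F   T   T   T   F   T   T
  5   T   T   T   T   T   T   T   T   T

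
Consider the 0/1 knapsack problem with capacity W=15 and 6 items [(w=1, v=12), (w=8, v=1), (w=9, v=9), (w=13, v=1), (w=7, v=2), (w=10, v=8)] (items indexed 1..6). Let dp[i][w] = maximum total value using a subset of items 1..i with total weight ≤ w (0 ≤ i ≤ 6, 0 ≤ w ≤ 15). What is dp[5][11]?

21

i\w   0   1   2   3   4   5   6   7   8   9  10  11  12  13  14  15
  0   0   0   0   0   0   0   0   0   0   0   0   0   0   0   0   0
  1   0  12  12  12  12  12  12  12  12  12  12  12  12  12  12  12
  2   0  12  12  12  12  12  12  12  12  13  13  13  13  13  13  13
  3   0  12  12  12  12  12  12  12  12  13  21  21  21  21  21  21
  4   0  12  12  12  12  12  12  12  12  13  21  21  21  21  21  21
  5   0  12  12  12  12  12  12  12  14  14  21  21  21  21  21  21
  6   0  12  12  12  12  12  12  12  14  14  21  21  21  21  21  21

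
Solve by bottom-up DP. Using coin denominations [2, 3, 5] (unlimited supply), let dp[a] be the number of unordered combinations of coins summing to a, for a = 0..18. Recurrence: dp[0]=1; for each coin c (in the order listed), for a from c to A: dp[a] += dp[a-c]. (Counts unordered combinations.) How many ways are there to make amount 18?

after  coin     0     1     2     3     4     5     6     7     8     9    10    11    12    13    14    15    16    17    18
          2     1     0     1     0     1     0     1     0     1     0     1     0     1     0     1     0     1     0     1
          3     1     0     1     1     1     1     2     1     2     2     2     2     3     2     3     3     3     3     4
          5     1     0     1     1     1     2     2     2     3     3     4     4     5     5     6     7     7     8     9

9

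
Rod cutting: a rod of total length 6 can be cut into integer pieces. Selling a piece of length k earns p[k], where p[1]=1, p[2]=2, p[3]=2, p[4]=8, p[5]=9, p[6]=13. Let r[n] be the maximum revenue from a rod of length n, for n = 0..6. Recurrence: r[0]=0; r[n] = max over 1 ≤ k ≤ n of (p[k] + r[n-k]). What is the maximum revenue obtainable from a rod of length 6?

   n    0    1    2    3    4    5    6
r[n]    0    1    2    3    8    9   13

13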